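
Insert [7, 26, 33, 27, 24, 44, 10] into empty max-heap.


Insert 7: [7]
Insert 26: [26, 7]
Insert 33: [33, 7, 26]
Insert 27: [33, 27, 26, 7]
Insert 24: [33, 27, 26, 7, 24]
Insert 44: [44, 27, 33, 7, 24, 26]
Insert 10: [44, 27, 33, 7, 24, 26, 10]

Final heap: [44, 27, 33, 7, 24, 26, 10]


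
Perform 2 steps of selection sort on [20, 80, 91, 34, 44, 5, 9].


Initial: [20, 80, 91, 34, 44, 5, 9]
Step 1: min=5 at 5
  Swap: [5, 80, 91, 34, 44, 20, 9]
Step 2: min=9 at 6
  Swap: [5, 9, 91, 34, 44, 20, 80]

After 2 steps: [5, 9, 91, 34, 44, 20, 80]


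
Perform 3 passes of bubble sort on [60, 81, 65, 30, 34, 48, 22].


Initial: [60, 81, 65, 30, 34, 48, 22]
Pass 1: [60, 65, 30, 34, 48, 22, 81] (5 swaps)
Pass 2: [60, 30, 34, 48, 22, 65, 81] (4 swaps)
Pass 3: [30, 34, 48, 22, 60, 65, 81] (4 swaps)

After 3 passes: [30, 34, 48, 22, 60, 65, 81]


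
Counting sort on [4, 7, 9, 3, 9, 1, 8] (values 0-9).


Input: [4, 7, 9, 3, 9, 1, 8]
Counts: [0, 1, 0, 1, 1, 0, 0, 1, 1, 2]

Sorted: [1, 3, 4, 7, 8, 9, 9]


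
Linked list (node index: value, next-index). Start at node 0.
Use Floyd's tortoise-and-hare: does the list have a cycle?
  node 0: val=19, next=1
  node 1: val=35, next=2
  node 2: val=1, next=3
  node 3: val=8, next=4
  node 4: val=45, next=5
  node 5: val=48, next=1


Floyd's tortoise (slow, +1) and hare (fast, +2):
  init: slow=0, fast=0
  step 1: slow=1, fast=2
  step 2: slow=2, fast=4
  step 3: slow=3, fast=1
  step 4: slow=4, fast=3
  step 5: slow=5, fast=5
  slow == fast at node 5: cycle detected

Cycle: yes


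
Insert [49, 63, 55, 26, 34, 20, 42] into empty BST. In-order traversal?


Insert 49: root
Insert 63: R from 49
Insert 55: R from 49 -> L from 63
Insert 26: L from 49
Insert 34: L from 49 -> R from 26
Insert 20: L from 49 -> L from 26
Insert 42: L from 49 -> R from 26 -> R from 34

In-order: [20, 26, 34, 42, 49, 55, 63]


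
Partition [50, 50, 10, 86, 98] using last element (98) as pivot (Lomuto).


Pivot: 98
  50 <= 98: advance i (no swap)
  50 <= 98: advance i (no swap)
  10 <= 98: advance i (no swap)
  86 <= 98: advance i (no swap)
Place pivot at 4: [50, 50, 10, 86, 98]

Partitioned: [50, 50, 10, 86, 98]


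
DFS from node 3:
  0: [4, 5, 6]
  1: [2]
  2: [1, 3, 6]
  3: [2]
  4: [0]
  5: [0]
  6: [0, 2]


Visit 3, push [2]
Visit 2, push [6, 1]
Visit 1, push []
Visit 6, push [0]
Visit 0, push [5, 4]
Visit 4, push []
Visit 5, push []

DFS order: [3, 2, 1, 6, 0, 4, 5]


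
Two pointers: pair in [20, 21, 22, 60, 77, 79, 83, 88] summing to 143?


lo=0(20)+hi=7(88)=108
lo=1(21)+hi=7(88)=109
lo=2(22)+hi=7(88)=110
lo=3(60)+hi=7(88)=148
lo=3(60)+hi=6(83)=143

Yes: 60+83=143


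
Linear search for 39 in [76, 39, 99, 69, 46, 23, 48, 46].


i=0: 76!=39
i=1: 39==39 found!

Found at 1, 2 comps


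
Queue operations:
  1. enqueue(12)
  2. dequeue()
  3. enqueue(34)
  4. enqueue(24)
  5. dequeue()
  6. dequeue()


enqueue(12) -> [12]
dequeue()->12, []
enqueue(34) -> [34]
enqueue(24) -> [34, 24]
dequeue()->34, [24]
dequeue()->24, []

Final queue: []


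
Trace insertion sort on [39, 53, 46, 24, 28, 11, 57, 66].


Initial: [39, 53, 46, 24, 28, 11, 57, 66]
Insert 53: [39, 53, 46, 24, 28, 11, 57, 66]
Insert 46: [39, 46, 53, 24, 28, 11, 57, 66]
Insert 24: [24, 39, 46, 53, 28, 11, 57, 66]
Insert 28: [24, 28, 39, 46, 53, 11, 57, 66]
Insert 11: [11, 24, 28, 39, 46, 53, 57, 66]
Insert 57: [11, 24, 28, 39, 46, 53, 57, 66]
Insert 66: [11, 24, 28, 39, 46, 53, 57, 66]

Sorted: [11, 24, 28, 39, 46, 53, 57, 66]


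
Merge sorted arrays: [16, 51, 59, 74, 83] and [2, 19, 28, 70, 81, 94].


Take 2 from B
Take 16 from A
Take 19 from B
Take 28 from B
Take 51 from A
Take 59 from A
Take 70 from B
Take 74 from A
Take 81 from B
Take 83 from A

Merged: [2, 16, 19, 28, 51, 59, 70, 74, 81, 83, 94]


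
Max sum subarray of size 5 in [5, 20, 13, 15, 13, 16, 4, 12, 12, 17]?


[0:5]: 66
[1:6]: 77
[2:7]: 61
[3:8]: 60
[4:9]: 57
[5:10]: 61

Max: 77 at [1:6]


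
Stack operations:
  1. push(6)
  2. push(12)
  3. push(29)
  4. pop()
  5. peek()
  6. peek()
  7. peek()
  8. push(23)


push(6) -> [6]
push(12) -> [6, 12]
push(29) -> [6, 12, 29]
pop()->29, [6, 12]
peek()->12
peek()->12
peek()->12
push(23) -> [6, 12, 23]

Final stack: [6, 12, 23]


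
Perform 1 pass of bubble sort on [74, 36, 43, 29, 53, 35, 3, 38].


Initial: [74, 36, 43, 29, 53, 35, 3, 38]
Pass 1: [36, 43, 29, 53, 35, 3, 38, 74] (7 swaps)

After 1 pass: [36, 43, 29, 53, 35, 3, 38, 74]


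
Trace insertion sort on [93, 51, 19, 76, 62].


Initial: [93, 51, 19, 76, 62]
Insert 51: [51, 93, 19, 76, 62]
Insert 19: [19, 51, 93, 76, 62]
Insert 76: [19, 51, 76, 93, 62]
Insert 62: [19, 51, 62, 76, 93]

Sorted: [19, 51, 62, 76, 93]


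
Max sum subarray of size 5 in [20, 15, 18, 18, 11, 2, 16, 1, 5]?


[0:5]: 82
[1:6]: 64
[2:7]: 65
[3:8]: 48
[4:9]: 35

Max: 82 at [0:5]


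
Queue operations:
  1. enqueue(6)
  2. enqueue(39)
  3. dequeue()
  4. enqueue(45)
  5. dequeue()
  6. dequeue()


enqueue(6) -> [6]
enqueue(39) -> [6, 39]
dequeue()->6, [39]
enqueue(45) -> [39, 45]
dequeue()->39, [45]
dequeue()->45, []

Final queue: []


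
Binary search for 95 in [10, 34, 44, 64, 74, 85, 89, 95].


Step 1: lo=0, hi=7, mid=3, val=64
Step 2: lo=4, hi=7, mid=5, val=85
Step 3: lo=6, hi=7, mid=6, val=89
Step 4: lo=7, hi=7, mid=7, val=95

Found at index 7


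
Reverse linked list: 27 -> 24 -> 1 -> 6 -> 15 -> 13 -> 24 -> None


Step 1: curr=27, set curr.next=prev(None) | reversed so far: 27
Step 2: curr=24, set curr.next=prev(27) | reversed so far: 24 -> 27
Step 3: curr=1, set curr.next=prev(24) | reversed so far: 1 -> 24 -> 27
Step 4: curr=6, set curr.next=prev(1) | reversed so far: 6 -> 1 -> 24 -> 27
Step 5: curr=15, set curr.next=prev(6) | reversed so far: 15 -> 6 -> 1 -> 24 -> 27
Step 6: curr=13, set curr.next=prev(15) | reversed so far: 13 -> 15 -> 6 -> 1 -> 24 -> 27
Step 7: curr=24, set curr.next=prev(13) | reversed so far: 24 -> 13 -> 15 -> 6 -> 1 -> 24 -> 27

24 -> 13 -> 15 -> 6 -> 1 -> 24 -> 27 -> None


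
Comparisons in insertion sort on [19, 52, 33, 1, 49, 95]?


Algorithm: insertion sort
Input: [19, 52, 33, 1, 49, 95]
Sorted: [1, 19, 33, 49, 52, 95]

9


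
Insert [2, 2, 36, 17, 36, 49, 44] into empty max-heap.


Insert 2: [2]
Insert 2: [2, 2]
Insert 36: [36, 2, 2]
Insert 17: [36, 17, 2, 2]
Insert 36: [36, 36, 2, 2, 17]
Insert 49: [49, 36, 36, 2, 17, 2]
Insert 44: [49, 36, 44, 2, 17, 2, 36]

Final heap: [49, 36, 44, 2, 17, 2, 36]


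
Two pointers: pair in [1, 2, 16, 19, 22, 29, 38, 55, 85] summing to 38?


lo=0(1)+hi=8(85)=86
lo=0(1)+hi=7(55)=56
lo=0(1)+hi=6(38)=39
lo=0(1)+hi=5(29)=30
lo=1(2)+hi=5(29)=31
lo=2(16)+hi=5(29)=45
lo=2(16)+hi=4(22)=38

Yes: 16+22=38


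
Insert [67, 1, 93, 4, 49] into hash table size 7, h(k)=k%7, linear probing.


Insert 67: h=4 -> slot 4
Insert 1: h=1 -> slot 1
Insert 93: h=2 -> slot 2
Insert 4: h=4, 1 probes -> slot 5
Insert 49: h=0 -> slot 0

Table: [49, 1, 93, None, 67, 4, None]


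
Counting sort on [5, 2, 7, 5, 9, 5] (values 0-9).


Input: [5, 2, 7, 5, 9, 5]
Counts: [0, 0, 1, 0, 0, 3, 0, 1, 0, 1]

Sorted: [2, 5, 5, 5, 7, 9]


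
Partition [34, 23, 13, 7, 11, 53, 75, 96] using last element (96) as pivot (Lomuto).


Pivot: 96
  34 <= 96: advance i (no swap)
  23 <= 96: advance i (no swap)
  13 <= 96: advance i (no swap)
  7 <= 96: advance i (no swap)
  11 <= 96: advance i (no swap)
  53 <= 96: advance i (no swap)
  75 <= 96: advance i (no swap)
Place pivot at 7: [34, 23, 13, 7, 11, 53, 75, 96]

Partitioned: [34, 23, 13, 7, 11, 53, 75, 96]


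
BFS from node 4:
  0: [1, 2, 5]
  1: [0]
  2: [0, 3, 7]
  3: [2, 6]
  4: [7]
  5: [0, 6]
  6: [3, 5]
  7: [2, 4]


Visit 4, enqueue [7]
Visit 7, enqueue [2]
Visit 2, enqueue [0, 3]
Visit 0, enqueue [1, 5]
Visit 3, enqueue [6]
Visit 1, enqueue []
Visit 5, enqueue []
Visit 6, enqueue []

BFS order: [4, 7, 2, 0, 3, 1, 5, 6]


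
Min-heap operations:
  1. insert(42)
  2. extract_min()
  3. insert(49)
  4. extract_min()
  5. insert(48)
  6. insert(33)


insert(42) -> [42]
extract_min()->42, []
insert(49) -> [49]
extract_min()->49, []
insert(48) -> [48]
insert(33) -> [33, 48]

Final heap: [33, 48]


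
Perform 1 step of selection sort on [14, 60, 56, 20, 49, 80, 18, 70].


Initial: [14, 60, 56, 20, 49, 80, 18, 70]
Step 1: min=14 at 0
  Swap: [14, 60, 56, 20, 49, 80, 18, 70]

After 1 step: [14, 60, 56, 20, 49, 80, 18, 70]


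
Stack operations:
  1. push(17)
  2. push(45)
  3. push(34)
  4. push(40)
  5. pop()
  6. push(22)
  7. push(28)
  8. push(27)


push(17) -> [17]
push(45) -> [17, 45]
push(34) -> [17, 45, 34]
push(40) -> [17, 45, 34, 40]
pop()->40, [17, 45, 34]
push(22) -> [17, 45, 34, 22]
push(28) -> [17, 45, 34, 22, 28]
push(27) -> [17, 45, 34, 22, 28, 27]

Final stack: [17, 45, 34, 22, 28, 27]


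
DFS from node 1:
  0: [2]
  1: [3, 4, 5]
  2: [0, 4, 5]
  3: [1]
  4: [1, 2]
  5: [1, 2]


Visit 1, push [5, 4, 3]
Visit 3, push []
Visit 4, push [2]
Visit 2, push [5, 0]
Visit 0, push []
Visit 5, push []

DFS order: [1, 3, 4, 2, 0, 5]


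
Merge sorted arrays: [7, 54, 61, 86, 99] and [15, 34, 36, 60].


Take 7 from A
Take 15 from B
Take 34 from B
Take 36 from B
Take 54 from A
Take 60 from B

Merged: [7, 15, 34, 36, 54, 60, 61, 86, 99]


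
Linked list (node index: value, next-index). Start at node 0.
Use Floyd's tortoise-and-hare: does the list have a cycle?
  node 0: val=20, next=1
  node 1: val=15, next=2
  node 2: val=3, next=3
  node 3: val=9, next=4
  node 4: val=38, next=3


Floyd's tortoise (slow, +1) and hare (fast, +2):
  init: slow=0, fast=0
  step 1: slow=1, fast=2
  step 2: slow=2, fast=4
  step 3: slow=3, fast=4
  step 4: slow=4, fast=4
  slow == fast at node 4: cycle detected

Cycle: yes


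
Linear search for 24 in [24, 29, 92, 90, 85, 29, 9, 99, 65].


i=0: 24==24 found!

Found at 0, 1 comps


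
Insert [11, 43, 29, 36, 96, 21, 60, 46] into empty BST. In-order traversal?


Insert 11: root
Insert 43: R from 11
Insert 29: R from 11 -> L from 43
Insert 36: R from 11 -> L from 43 -> R from 29
Insert 96: R from 11 -> R from 43
Insert 21: R from 11 -> L from 43 -> L from 29
Insert 60: R from 11 -> R from 43 -> L from 96
Insert 46: R from 11 -> R from 43 -> L from 96 -> L from 60

In-order: [11, 21, 29, 36, 43, 46, 60, 96]


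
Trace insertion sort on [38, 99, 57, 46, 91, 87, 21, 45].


Initial: [38, 99, 57, 46, 91, 87, 21, 45]
Insert 99: [38, 99, 57, 46, 91, 87, 21, 45]
Insert 57: [38, 57, 99, 46, 91, 87, 21, 45]
Insert 46: [38, 46, 57, 99, 91, 87, 21, 45]
Insert 91: [38, 46, 57, 91, 99, 87, 21, 45]
Insert 87: [38, 46, 57, 87, 91, 99, 21, 45]
Insert 21: [21, 38, 46, 57, 87, 91, 99, 45]
Insert 45: [21, 38, 45, 46, 57, 87, 91, 99]

Sorted: [21, 38, 45, 46, 57, 87, 91, 99]


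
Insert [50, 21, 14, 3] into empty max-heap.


Insert 50: [50]
Insert 21: [50, 21]
Insert 14: [50, 21, 14]
Insert 3: [50, 21, 14, 3]

Final heap: [50, 21, 14, 3]


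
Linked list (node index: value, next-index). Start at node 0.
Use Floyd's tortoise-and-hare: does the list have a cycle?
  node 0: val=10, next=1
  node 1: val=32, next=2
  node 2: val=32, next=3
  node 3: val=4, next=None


Floyd's tortoise (slow, +1) and hare (fast, +2):
  init: slow=0, fast=0
  step 1: slow=1, fast=2
  step 2: fast 2->3->None, no cycle

Cycle: no


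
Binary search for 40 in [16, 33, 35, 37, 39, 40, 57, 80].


Step 1: lo=0, hi=7, mid=3, val=37
Step 2: lo=4, hi=7, mid=5, val=40

Found at index 5


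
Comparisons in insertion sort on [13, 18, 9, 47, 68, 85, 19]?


Algorithm: insertion sort
Input: [13, 18, 9, 47, 68, 85, 19]
Sorted: [9, 13, 18, 19, 47, 68, 85]

10


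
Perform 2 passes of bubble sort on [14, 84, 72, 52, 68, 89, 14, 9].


Initial: [14, 84, 72, 52, 68, 89, 14, 9]
Pass 1: [14, 72, 52, 68, 84, 14, 9, 89] (5 swaps)
Pass 2: [14, 52, 68, 72, 14, 9, 84, 89] (4 swaps)

After 2 passes: [14, 52, 68, 72, 14, 9, 84, 89]


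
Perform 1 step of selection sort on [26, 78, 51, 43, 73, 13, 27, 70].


Initial: [26, 78, 51, 43, 73, 13, 27, 70]
Step 1: min=13 at 5
  Swap: [13, 78, 51, 43, 73, 26, 27, 70]

After 1 step: [13, 78, 51, 43, 73, 26, 27, 70]


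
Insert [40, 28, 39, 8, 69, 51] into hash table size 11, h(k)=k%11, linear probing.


Insert 40: h=7 -> slot 7
Insert 28: h=6 -> slot 6
Insert 39: h=6, 2 probes -> slot 8
Insert 8: h=8, 1 probes -> slot 9
Insert 69: h=3 -> slot 3
Insert 51: h=7, 3 probes -> slot 10

Table: [None, None, None, 69, None, None, 28, 40, 39, 8, 51]


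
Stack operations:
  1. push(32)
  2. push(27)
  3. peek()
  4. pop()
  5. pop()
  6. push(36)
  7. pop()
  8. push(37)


push(32) -> [32]
push(27) -> [32, 27]
peek()->27
pop()->27, [32]
pop()->32, []
push(36) -> [36]
pop()->36, []
push(37) -> [37]

Final stack: [37]


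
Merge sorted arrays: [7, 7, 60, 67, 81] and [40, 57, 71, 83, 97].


Take 7 from A
Take 7 from A
Take 40 from B
Take 57 from B
Take 60 from A
Take 67 from A
Take 71 from B
Take 81 from A

Merged: [7, 7, 40, 57, 60, 67, 71, 81, 83, 97]


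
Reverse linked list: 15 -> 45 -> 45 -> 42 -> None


Step 1: curr=15, set curr.next=prev(None) | reversed so far: 15
Step 2: curr=45, set curr.next=prev(15) | reversed so far: 45 -> 15
Step 3: curr=45, set curr.next=prev(45) | reversed so far: 45 -> 45 -> 15
Step 4: curr=42, set curr.next=prev(45) | reversed so far: 42 -> 45 -> 45 -> 15

42 -> 45 -> 45 -> 15 -> None


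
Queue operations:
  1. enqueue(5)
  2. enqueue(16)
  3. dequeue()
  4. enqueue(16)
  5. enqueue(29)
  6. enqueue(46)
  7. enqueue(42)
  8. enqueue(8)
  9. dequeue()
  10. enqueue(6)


enqueue(5) -> [5]
enqueue(16) -> [5, 16]
dequeue()->5, [16]
enqueue(16) -> [16, 16]
enqueue(29) -> [16, 16, 29]
enqueue(46) -> [16, 16, 29, 46]
enqueue(42) -> [16, 16, 29, 46, 42]
enqueue(8) -> [16, 16, 29, 46, 42, 8]
dequeue()->16, [16, 29, 46, 42, 8]
enqueue(6) -> [16, 29, 46, 42, 8, 6]

Final queue: [16, 29, 46, 42, 8, 6]


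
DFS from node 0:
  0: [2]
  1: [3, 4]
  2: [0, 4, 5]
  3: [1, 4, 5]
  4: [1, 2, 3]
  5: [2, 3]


Visit 0, push [2]
Visit 2, push [5, 4]
Visit 4, push [3, 1]
Visit 1, push [3]
Visit 3, push [5]
Visit 5, push []

DFS order: [0, 2, 4, 1, 3, 5]


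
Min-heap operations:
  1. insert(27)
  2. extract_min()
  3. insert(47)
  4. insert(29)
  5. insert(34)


insert(27) -> [27]
extract_min()->27, []
insert(47) -> [47]
insert(29) -> [29, 47]
insert(34) -> [29, 47, 34]

Final heap: [29, 47, 34]


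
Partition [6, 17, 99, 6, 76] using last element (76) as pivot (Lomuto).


Pivot: 76
  6 <= 76: advance i (no swap)
  17 <= 76: advance i (no swap)
  6 <= 76: swap -> [6, 17, 6, 99, 76]
Place pivot at 3: [6, 17, 6, 76, 99]

Partitioned: [6, 17, 6, 76, 99]


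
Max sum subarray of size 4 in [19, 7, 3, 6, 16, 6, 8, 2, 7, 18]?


[0:4]: 35
[1:5]: 32
[2:6]: 31
[3:7]: 36
[4:8]: 32
[5:9]: 23
[6:10]: 35

Max: 36 at [3:7]


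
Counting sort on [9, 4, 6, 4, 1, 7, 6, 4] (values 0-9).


Input: [9, 4, 6, 4, 1, 7, 6, 4]
Counts: [0, 1, 0, 0, 3, 0, 2, 1, 0, 1]

Sorted: [1, 4, 4, 4, 6, 6, 7, 9]


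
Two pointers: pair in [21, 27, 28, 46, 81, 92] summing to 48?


lo=0(21)+hi=5(92)=113
lo=0(21)+hi=4(81)=102
lo=0(21)+hi=3(46)=67
lo=0(21)+hi=2(28)=49
lo=0(21)+hi=1(27)=48

Yes: 21+27=48


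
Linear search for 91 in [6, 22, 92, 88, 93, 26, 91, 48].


i=0: 6!=91
i=1: 22!=91
i=2: 92!=91
i=3: 88!=91
i=4: 93!=91
i=5: 26!=91
i=6: 91==91 found!

Found at 6, 7 comps


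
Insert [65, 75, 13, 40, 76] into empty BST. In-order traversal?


Insert 65: root
Insert 75: R from 65
Insert 13: L from 65
Insert 40: L from 65 -> R from 13
Insert 76: R from 65 -> R from 75

In-order: [13, 40, 65, 75, 76]


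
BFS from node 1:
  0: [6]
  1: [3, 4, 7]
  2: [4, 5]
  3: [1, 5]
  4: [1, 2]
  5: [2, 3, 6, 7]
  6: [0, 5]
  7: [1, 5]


Visit 1, enqueue [3, 4, 7]
Visit 3, enqueue [5]
Visit 4, enqueue [2]
Visit 7, enqueue []
Visit 5, enqueue [6]
Visit 2, enqueue []
Visit 6, enqueue [0]
Visit 0, enqueue []

BFS order: [1, 3, 4, 7, 5, 2, 6, 0]


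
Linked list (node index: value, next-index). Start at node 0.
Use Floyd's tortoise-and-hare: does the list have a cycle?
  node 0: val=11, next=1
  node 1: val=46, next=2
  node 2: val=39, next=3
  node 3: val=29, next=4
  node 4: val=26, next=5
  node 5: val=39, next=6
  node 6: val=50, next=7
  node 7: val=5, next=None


Floyd's tortoise (slow, +1) and hare (fast, +2):
  init: slow=0, fast=0
  step 1: slow=1, fast=2
  step 2: slow=2, fast=4
  step 3: slow=3, fast=6
  step 4: fast 6->7->None, no cycle

Cycle: no


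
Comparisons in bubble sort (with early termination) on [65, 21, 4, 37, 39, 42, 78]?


Algorithm: bubble sort (with early termination)
Input: [65, 21, 4, 37, 39, 42, 78]
Sorted: [4, 21, 37, 39, 42, 65, 78]

15


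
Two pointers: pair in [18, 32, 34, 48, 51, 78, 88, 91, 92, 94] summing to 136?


lo=0(18)+hi=9(94)=112
lo=1(32)+hi=9(94)=126
lo=2(34)+hi=9(94)=128
lo=3(48)+hi=9(94)=142
lo=3(48)+hi=8(92)=140
lo=3(48)+hi=7(91)=139
lo=3(48)+hi=6(88)=136

Yes: 48+88=136


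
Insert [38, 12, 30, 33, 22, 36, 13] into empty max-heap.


Insert 38: [38]
Insert 12: [38, 12]
Insert 30: [38, 12, 30]
Insert 33: [38, 33, 30, 12]
Insert 22: [38, 33, 30, 12, 22]
Insert 36: [38, 33, 36, 12, 22, 30]
Insert 13: [38, 33, 36, 12, 22, 30, 13]

Final heap: [38, 33, 36, 12, 22, 30, 13]


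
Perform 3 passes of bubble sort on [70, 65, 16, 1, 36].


Initial: [70, 65, 16, 1, 36]
Pass 1: [65, 16, 1, 36, 70] (4 swaps)
Pass 2: [16, 1, 36, 65, 70] (3 swaps)
Pass 3: [1, 16, 36, 65, 70] (1 swaps)

After 3 passes: [1, 16, 36, 65, 70]


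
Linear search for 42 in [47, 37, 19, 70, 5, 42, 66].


i=0: 47!=42
i=1: 37!=42
i=2: 19!=42
i=3: 70!=42
i=4: 5!=42
i=5: 42==42 found!

Found at 5, 6 comps


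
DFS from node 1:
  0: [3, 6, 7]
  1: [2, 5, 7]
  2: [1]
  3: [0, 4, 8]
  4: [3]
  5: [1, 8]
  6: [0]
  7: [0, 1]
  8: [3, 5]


Visit 1, push [7, 5, 2]
Visit 2, push []
Visit 5, push [8]
Visit 8, push [3]
Visit 3, push [4, 0]
Visit 0, push [7, 6]
Visit 6, push []
Visit 7, push []
Visit 4, push []

DFS order: [1, 2, 5, 8, 3, 0, 6, 7, 4]


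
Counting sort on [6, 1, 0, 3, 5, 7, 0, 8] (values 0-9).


Input: [6, 1, 0, 3, 5, 7, 0, 8]
Counts: [2, 1, 0, 1, 0, 1, 1, 1, 1, 0]

Sorted: [0, 0, 1, 3, 5, 6, 7, 8]


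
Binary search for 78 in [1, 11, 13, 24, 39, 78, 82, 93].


Step 1: lo=0, hi=7, mid=3, val=24
Step 2: lo=4, hi=7, mid=5, val=78

Found at index 5


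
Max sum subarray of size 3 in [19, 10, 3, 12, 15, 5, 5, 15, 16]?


[0:3]: 32
[1:4]: 25
[2:5]: 30
[3:6]: 32
[4:7]: 25
[5:8]: 25
[6:9]: 36

Max: 36 at [6:9]


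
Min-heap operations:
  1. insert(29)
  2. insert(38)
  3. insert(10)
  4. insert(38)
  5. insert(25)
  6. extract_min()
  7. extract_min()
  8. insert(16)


insert(29) -> [29]
insert(38) -> [29, 38]
insert(10) -> [10, 38, 29]
insert(38) -> [10, 38, 29, 38]
insert(25) -> [10, 25, 29, 38, 38]
extract_min()->10, [25, 38, 29, 38]
extract_min()->25, [29, 38, 38]
insert(16) -> [16, 29, 38, 38]

Final heap: [16, 29, 38, 38]


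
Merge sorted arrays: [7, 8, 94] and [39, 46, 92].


Take 7 from A
Take 8 from A
Take 39 from B
Take 46 from B
Take 92 from B

Merged: [7, 8, 39, 46, 92, 94]


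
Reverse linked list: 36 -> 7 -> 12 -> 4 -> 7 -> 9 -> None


Step 1: curr=36, set curr.next=prev(None) | reversed so far: 36
Step 2: curr=7, set curr.next=prev(36) | reversed so far: 7 -> 36
Step 3: curr=12, set curr.next=prev(7) | reversed so far: 12 -> 7 -> 36
Step 4: curr=4, set curr.next=prev(12) | reversed so far: 4 -> 12 -> 7 -> 36
Step 5: curr=7, set curr.next=prev(4) | reversed so far: 7 -> 4 -> 12 -> 7 -> 36
Step 6: curr=9, set curr.next=prev(7) | reversed so far: 9 -> 7 -> 4 -> 12 -> 7 -> 36

9 -> 7 -> 4 -> 12 -> 7 -> 36 -> None


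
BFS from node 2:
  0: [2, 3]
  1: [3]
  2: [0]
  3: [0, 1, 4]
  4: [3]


Visit 2, enqueue [0]
Visit 0, enqueue [3]
Visit 3, enqueue [1, 4]
Visit 1, enqueue []
Visit 4, enqueue []

BFS order: [2, 0, 3, 1, 4]


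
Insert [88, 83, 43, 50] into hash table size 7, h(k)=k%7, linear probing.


Insert 88: h=4 -> slot 4
Insert 83: h=6 -> slot 6
Insert 43: h=1 -> slot 1
Insert 50: h=1, 1 probes -> slot 2

Table: [None, 43, 50, None, 88, None, 83]


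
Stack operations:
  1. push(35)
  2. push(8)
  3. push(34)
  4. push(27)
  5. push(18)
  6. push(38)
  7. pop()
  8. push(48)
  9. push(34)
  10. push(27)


push(35) -> [35]
push(8) -> [35, 8]
push(34) -> [35, 8, 34]
push(27) -> [35, 8, 34, 27]
push(18) -> [35, 8, 34, 27, 18]
push(38) -> [35, 8, 34, 27, 18, 38]
pop()->38, [35, 8, 34, 27, 18]
push(48) -> [35, 8, 34, 27, 18, 48]
push(34) -> [35, 8, 34, 27, 18, 48, 34]
push(27) -> [35, 8, 34, 27, 18, 48, 34, 27]

Final stack: [35, 8, 34, 27, 18, 48, 34, 27]


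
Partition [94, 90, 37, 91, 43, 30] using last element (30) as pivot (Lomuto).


Pivot: 30
Place pivot at 0: [30, 90, 37, 91, 43, 94]

Partitioned: [30, 90, 37, 91, 43, 94]


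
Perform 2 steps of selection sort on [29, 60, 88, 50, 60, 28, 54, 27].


Initial: [29, 60, 88, 50, 60, 28, 54, 27]
Step 1: min=27 at 7
  Swap: [27, 60, 88, 50, 60, 28, 54, 29]
Step 2: min=28 at 5
  Swap: [27, 28, 88, 50, 60, 60, 54, 29]

After 2 steps: [27, 28, 88, 50, 60, 60, 54, 29]


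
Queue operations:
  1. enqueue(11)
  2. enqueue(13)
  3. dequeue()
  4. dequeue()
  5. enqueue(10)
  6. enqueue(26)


enqueue(11) -> [11]
enqueue(13) -> [11, 13]
dequeue()->11, [13]
dequeue()->13, []
enqueue(10) -> [10]
enqueue(26) -> [10, 26]

Final queue: [10, 26]


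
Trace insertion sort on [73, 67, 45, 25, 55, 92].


Initial: [73, 67, 45, 25, 55, 92]
Insert 67: [67, 73, 45, 25, 55, 92]
Insert 45: [45, 67, 73, 25, 55, 92]
Insert 25: [25, 45, 67, 73, 55, 92]
Insert 55: [25, 45, 55, 67, 73, 92]
Insert 92: [25, 45, 55, 67, 73, 92]

Sorted: [25, 45, 55, 67, 73, 92]


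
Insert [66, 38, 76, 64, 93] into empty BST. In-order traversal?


Insert 66: root
Insert 38: L from 66
Insert 76: R from 66
Insert 64: L from 66 -> R from 38
Insert 93: R from 66 -> R from 76

In-order: [38, 64, 66, 76, 93]


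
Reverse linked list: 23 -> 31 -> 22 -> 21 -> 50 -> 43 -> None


Step 1: curr=23, set curr.next=prev(None) | reversed so far: 23
Step 2: curr=31, set curr.next=prev(23) | reversed so far: 31 -> 23
Step 3: curr=22, set curr.next=prev(31) | reversed so far: 22 -> 31 -> 23
Step 4: curr=21, set curr.next=prev(22) | reversed so far: 21 -> 22 -> 31 -> 23
Step 5: curr=50, set curr.next=prev(21) | reversed so far: 50 -> 21 -> 22 -> 31 -> 23
Step 6: curr=43, set curr.next=prev(50) | reversed so far: 43 -> 50 -> 21 -> 22 -> 31 -> 23

43 -> 50 -> 21 -> 22 -> 31 -> 23 -> None


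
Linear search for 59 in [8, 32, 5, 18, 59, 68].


i=0: 8!=59
i=1: 32!=59
i=2: 5!=59
i=3: 18!=59
i=4: 59==59 found!

Found at 4, 5 comps


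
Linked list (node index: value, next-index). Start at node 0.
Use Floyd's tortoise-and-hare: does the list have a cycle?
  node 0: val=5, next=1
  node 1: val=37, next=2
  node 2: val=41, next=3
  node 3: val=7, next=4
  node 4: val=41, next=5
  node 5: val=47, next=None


Floyd's tortoise (slow, +1) and hare (fast, +2):
  init: slow=0, fast=0
  step 1: slow=1, fast=2
  step 2: slow=2, fast=4
  step 3: fast 4->5->None, no cycle

Cycle: no


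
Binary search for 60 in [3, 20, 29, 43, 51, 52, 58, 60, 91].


Step 1: lo=0, hi=8, mid=4, val=51
Step 2: lo=5, hi=8, mid=6, val=58
Step 3: lo=7, hi=8, mid=7, val=60

Found at index 7


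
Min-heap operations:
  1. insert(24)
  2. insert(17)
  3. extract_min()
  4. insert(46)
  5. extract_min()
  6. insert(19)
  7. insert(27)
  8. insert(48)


insert(24) -> [24]
insert(17) -> [17, 24]
extract_min()->17, [24]
insert(46) -> [24, 46]
extract_min()->24, [46]
insert(19) -> [19, 46]
insert(27) -> [19, 46, 27]
insert(48) -> [19, 46, 27, 48]

Final heap: [19, 46, 27, 48]


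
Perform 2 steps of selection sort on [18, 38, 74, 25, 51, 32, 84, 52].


Initial: [18, 38, 74, 25, 51, 32, 84, 52]
Step 1: min=18 at 0
  Swap: [18, 38, 74, 25, 51, 32, 84, 52]
Step 2: min=25 at 3
  Swap: [18, 25, 74, 38, 51, 32, 84, 52]

After 2 steps: [18, 25, 74, 38, 51, 32, 84, 52]


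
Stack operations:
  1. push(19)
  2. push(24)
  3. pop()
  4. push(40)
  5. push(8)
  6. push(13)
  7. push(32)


push(19) -> [19]
push(24) -> [19, 24]
pop()->24, [19]
push(40) -> [19, 40]
push(8) -> [19, 40, 8]
push(13) -> [19, 40, 8, 13]
push(32) -> [19, 40, 8, 13, 32]

Final stack: [19, 40, 8, 13, 32]


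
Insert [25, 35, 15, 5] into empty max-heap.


Insert 25: [25]
Insert 35: [35, 25]
Insert 15: [35, 25, 15]
Insert 5: [35, 25, 15, 5]

Final heap: [35, 25, 15, 5]


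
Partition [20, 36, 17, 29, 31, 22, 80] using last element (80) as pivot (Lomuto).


Pivot: 80
  20 <= 80: advance i (no swap)
  36 <= 80: advance i (no swap)
  17 <= 80: advance i (no swap)
  29 <= 80: advance i (no swap)
  31 <= 80: advance i (no swap)
  22 <= 80: advance i (no swap)
Place pivot at 6: [20, 36, 17, 29, 31, 22, 80]

Partitioned: [20, 36, 17, 29, 31, 22, 80]


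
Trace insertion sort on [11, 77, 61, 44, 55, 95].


Initial: [11, 77, 61, 44, 55, 95]
Insert 77: [11, 77, 61, 44, 55, 95]
Insert 61: [11, 61, 77, 44, 55, 95]
Insert 44: [11, 44, 61, 77, 55, 95]
Insert 55: [11, 44, 55, 61, 77, 95]
Insert 95: [11, 44, 55, 61, 77, 95]

Sorted: [11, 44, 55, 61, 77, 95]


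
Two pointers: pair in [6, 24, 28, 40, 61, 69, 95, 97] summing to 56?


lo=0(6)+hi=7(97)=103
lo=0(6)+hi=6(95)=101
lo=0(6)+hi=5(69)=75
lo=0(6)+hi=4(61)=67
lo=0(6)+hi=3(40)=46
lo=1(24)+hi=3(40)=64
lo=1(24)+hi=2(28)=52

No pair found


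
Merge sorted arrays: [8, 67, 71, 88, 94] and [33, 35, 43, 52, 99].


Take 8 from A
Take 33 from B
Take 35 from B
Take 43 from B
Take 52 from B
Take 67 from A
Take 71 from A
Take 88 from A
Take 94 from A

Merged: [8, 33, 35, 43, 52, 67, 71, 88, 94, 99]


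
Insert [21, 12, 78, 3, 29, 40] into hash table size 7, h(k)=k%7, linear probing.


Insert 21: h=0 -> slot 0
Insert 12: h=5 -> slot 5
Insert 78: h=1 -> slot 1
Insert 3: h=3 -> slot 3
Insert 29: h=1, 1 probes -> slot 2
Insert 40: h=5, 1 probes -> slot 6

Table: [21, 78, 29, 3, None, 12, 40]


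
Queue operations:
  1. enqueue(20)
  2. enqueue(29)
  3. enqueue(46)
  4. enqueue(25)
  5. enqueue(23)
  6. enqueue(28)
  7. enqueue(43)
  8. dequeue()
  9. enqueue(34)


enqueue(20) -> [20]
enqueue(29) -> [20, 29]
enqueue(46) -> [20, 29, 46]
enqueue(25) -> [20, 29, 46, 25]
enqueue(23) -> [20, 29, 46, 25, 23]
enqueue(28) -> [20, 29, 46, 25, 23, 28]
enqueue(43) -> [20, 29, 46, 25, 23, 28, 43]
dequeue()->20, [29, 46, 25, 23, 28, 43]
enqueue(34) -> [29, 46, 25, 23, 28, 43, 34]

Final queue: [29, 46, 25, 23, 28, 43, 34]


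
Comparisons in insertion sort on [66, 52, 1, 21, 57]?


Algorithm: insertion sort
Input: [66, 52, 1, 21, 57]
Sorted: [1, 21, 52, 57, 66]

8


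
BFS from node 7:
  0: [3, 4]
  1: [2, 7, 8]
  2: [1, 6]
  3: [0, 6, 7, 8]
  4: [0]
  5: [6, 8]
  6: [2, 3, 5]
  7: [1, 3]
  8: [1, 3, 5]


Visit 7, enqueue [1, 3]
Visit 1, enqueue [2, 8]
Visit 3, enqueue [0, 6]
Visit 2, enqueue []
Visit 8, enqueue [5]
Visit 0, enqueue [4]
Visit 6, enqueue []
Visit 5, enqueue []
Visit 4, enqueue []

BFS order: [7, 1, 3, 2, 8, 0, 6, 5, 4]


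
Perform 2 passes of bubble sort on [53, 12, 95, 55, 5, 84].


Initial: [53, 12, 95, 55, 5, 84]
Pass 1: [12, 53, 55, 5, 84, 95] (4 swaps)
Pass 2: [12, 53, 5, 55, 84, 95] (1 swaps)

After 2 passes: [12, 53, 5, 55, 84, 95]


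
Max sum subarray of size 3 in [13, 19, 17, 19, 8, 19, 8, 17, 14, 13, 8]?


[0:3]: 49
[1:4]: 55
[2:5]: 44
[3:6]: 46
[4:7]: 35
[5:8]: 44
[6:9]: 39
[7:10]: 44
[8:11]: 35

Max: 55 at [1:4]


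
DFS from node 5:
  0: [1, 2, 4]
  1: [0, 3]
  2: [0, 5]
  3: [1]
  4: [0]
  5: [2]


Visit 5, push [2]
Visit 2, push [0]
Visit 0, push [4, 1]
Visit 1, push [3]
Visit 3, push []
Visit 4, push []

DFS order: [5, 2, 0, 1, 3, 4]


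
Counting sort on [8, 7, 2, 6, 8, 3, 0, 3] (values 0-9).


Input: [8, 7, 2, 6, 8, 3, 0, 3]
Counts: [1, 0, 1, 2, 0, 0, 1, 1, 2, 0]

Sorted: [0, 2, 3, 3, 6, 7, 8, 8]


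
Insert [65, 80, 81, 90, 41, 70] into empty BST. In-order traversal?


Insert 65: root
Insert 80: R from 65
Insert 81: R from 65 -> R from 80
Insert 90: R from 65 -> R from 80 -> R from 81
Insert 41: L from 65
Insert 70: R from 65 -> L from 80

In-order: [41, 65, 70, 80, 81, 90]


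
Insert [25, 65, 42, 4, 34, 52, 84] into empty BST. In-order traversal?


Insert 25: root
Insert 65: R from 25
Insert 42: R from 25 -> L from 65
Insert 4: L from 25
Insert 34: R from 25 -> L from 65 -> L from 42
Insert 52: R from 25 -> L from 65 -> R from 42
Insert 84: R from 25 -> R from 65

In-order: [4, 25, 34, 42, 52, 65, 84]


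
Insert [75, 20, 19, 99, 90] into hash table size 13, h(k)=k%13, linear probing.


Insert 75: h=10 -> slot 10
Insert 20: h=7 -> slot 7
Insert 19: h=6 -> slot 6
Insert 99: h=8 -> slot 8
Insert 90: h=12 -> slot 12

Table: [None, None, None, None, None, None, 19, 20, 99, None, 75, None, 90]


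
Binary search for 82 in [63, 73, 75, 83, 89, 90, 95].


Step 1: lo=0, hi=6, mid=3, val=83
Step 2: lo=0, hi=2, mid=1, val=73
Step 3: lo=2, hi=2, mid=2, val=75

Not found


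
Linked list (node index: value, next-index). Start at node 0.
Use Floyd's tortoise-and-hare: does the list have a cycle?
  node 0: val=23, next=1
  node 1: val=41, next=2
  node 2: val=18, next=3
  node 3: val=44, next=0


Floyd's tortoise (slow, +1) and hare (fast, +2):
  init: slow=0, fast=0
  step 1: slow=1, fast=2
  step 2: slow=2, fast=0
  step 3: slow=3, fast=2
  step 4: slow=0, fast=0
  slow == fast at node 0: cycle detected

Cycle: yes


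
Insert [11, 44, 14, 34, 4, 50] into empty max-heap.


Insert 11: [11]
Insert 44: [44, 11]
Insert 14: [44, 11, 14]
Insert 34: [44, 34, 14, 11]
Insert 4: [44, 34, 14, 11, 4]
Insert 50: [50, 34, 44, 11, 4, 14]

Final heap: [50, 34, 44, 11, 4, 14]


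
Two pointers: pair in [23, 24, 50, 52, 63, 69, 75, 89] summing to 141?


lo=0(23)+hi=7(89)=112
lo=1(24)+hi=7(89)=113
lo=2(50)+hi=7(89)=139
lo=3(52)+hi=7(89)=141

Yes: 52+89=141


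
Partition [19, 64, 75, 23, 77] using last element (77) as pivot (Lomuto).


Pivot: 77
  19 <= 77: advance i (no swap)
  64 <= 77: advance i (no swap)
  75 <= 77: advance i (no swap)
  23 <= 77: advance i (no swap)
Place pivot at 4: [19, 64, 75, 23, 77]

Partitioned: [19, 64, 75, 23, 77]


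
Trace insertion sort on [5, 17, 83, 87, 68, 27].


Initial: [5, 17, 83, 87, 68, 27]
Insert 17: [5, 17, 83, 87, 68, 27]
Insert 83: [5, 17, 83, 87, 68, 27]
Insert 87: [5, 17, 83, 87, 68, 27]
Insert 68: [5, 17, 68, 83, 87, 27]
Insert 27: [5, 17, 27, 68, 83, 87]

Sorted: [5, 17, 27, 68, 83, 87]


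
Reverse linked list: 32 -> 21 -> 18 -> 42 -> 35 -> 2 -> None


Step 1: curr=32, set curr.next=prev(None) | reversed so far: 32
Step 2: curr=21, set curr.next=prev(32) | reversed so far: 21 -> 32
Step 3: curr=18, set curr.next=prev(21) | reversed so far: 18 -> 21 -> 32
Step 4: curr=42, set curr.next=prev(18) | reversed so far: 42 -> 18 -> 21 -> 32
Step 5: curr=35, set curr.next=prev(42) | reversed so far: 35 -> 42 -> 18 -> 21 -> 32
Step 6: curr=2, set curr.next=prev(35) | reversed so far: 2 -> 35 -> 42 -> 18 -> 21 -> 32

2 -> 35 -> 42 -> 18 -> 21 -> 32 -> None


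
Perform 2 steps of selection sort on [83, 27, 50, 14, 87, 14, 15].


Initial: [83, 27, 50, 14, 87, 14, 15]
Step 1: min=14 at 3
  Swap: [14, 27, 50, 83, 87, 14, 15]
Step 2: min=14 at 5
  Swap: [14, 14, 50, 83, 87, 27, 15]

After 2 steps: [14, 14, 50, 83, 87, 27, 15]


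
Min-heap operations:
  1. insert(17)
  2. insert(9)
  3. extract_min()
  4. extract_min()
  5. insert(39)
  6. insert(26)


insert(17) -> [17]
insert(9) -> [9, 17]
extract_min()->9, [17]
extract_min()->17, []
insert(39) -> [39]
insert(26) -> [26, 39]

Final heap: [26, 39]


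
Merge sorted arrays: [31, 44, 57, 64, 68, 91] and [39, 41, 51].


Take 31 from A
Take 39 from B
Take 41 from B
Take 44 from A
Take 51 from B

Merged: [31, 39, 41, 44, 51, 57, 64, 68, 91]


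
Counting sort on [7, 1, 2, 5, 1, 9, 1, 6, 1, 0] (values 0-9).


Input: [7, 1, 2, 5, 1, 9, 1, 6, 1, 0]
Counts: [1, 4, 1, 0, 0, 1, 1, 1, 0, 1]

Sorted: [0, 1, 1, 1, 1, 2, 5, 6, 7, 9]


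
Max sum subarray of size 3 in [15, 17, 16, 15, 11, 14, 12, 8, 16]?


[0:3]: 48
[1:4]: 48
[2:5]: 42
[3:6]: 40
[4:7]: 37
[5:8]: 34
[6:9]: 36

Max: 48 at [0:3]


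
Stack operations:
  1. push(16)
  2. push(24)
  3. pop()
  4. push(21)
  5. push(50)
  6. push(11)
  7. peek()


push(16) -> [16]
push(24) -> [16, 24]
pop()->24, [16]
push(21) -> [16, 21]
push(50) -> [16, 21, 50]
push(11) -> [16, 21, 50, 11]
peek()->11

Final stack: [16, 21, 50, 11]


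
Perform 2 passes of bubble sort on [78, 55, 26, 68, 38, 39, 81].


Initial: [78, 55, 26, 68, 38, 39, 81]
Pass 1: [55, 26, 68, 38, 39, 78, 81] (5 swaps)
Pass 2: [26, 55, 38, 39, 68, 78, 81] (3 swaps)

After 2 passes: [26, 55, 38, 39, 68, 78, 81]


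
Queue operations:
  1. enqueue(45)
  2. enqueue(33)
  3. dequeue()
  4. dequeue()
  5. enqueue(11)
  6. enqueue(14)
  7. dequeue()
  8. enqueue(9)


enqueue(45) -> [45]
enqueue(33) -> [45, 33]
dequeue()->45, [33]
dequeue()->33, []
enqueue(11) -> [11]
enqueue(14) -> [11, 14]
dequeue()->11, [14]
enqueue(9) -> [14, 9]

Final queue: [14, 9]


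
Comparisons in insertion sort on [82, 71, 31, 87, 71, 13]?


Algorithm: insertion sort
Input: [82, 71, 31, 87, 71, 13]
Sorted: [13, 31, 71, 71, 82, 87]

12


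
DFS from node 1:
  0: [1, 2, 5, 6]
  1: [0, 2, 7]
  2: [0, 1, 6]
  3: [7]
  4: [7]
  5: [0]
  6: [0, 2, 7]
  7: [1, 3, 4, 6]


Visit 1, push [7, 2, 0]
Visit 0, push [6, 5, 2]
Visit 2, push [6]
Visit 6, push [7]
Visit 7, push [4, 3]
Visit 3, push []
Visit 4, push []
Visit 5, push []

DFS order: [1, 0, 2, 6, 7, 3, 4, 5]


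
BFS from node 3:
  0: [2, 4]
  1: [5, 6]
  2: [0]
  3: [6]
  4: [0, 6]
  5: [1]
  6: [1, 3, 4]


Visit 3, enqueue [6]
Visit 6, enqueue [1, 4]
Visit 1, enqueue [5]
Visit 4, enqueue [0]
Visit 5, enqueue []
Visit 0, enqueue [2]
Visit 2, enqueue []

BFS order: [3, 6, 1, 4, 5, 0, 2]


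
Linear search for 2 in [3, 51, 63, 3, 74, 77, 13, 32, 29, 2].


i=0: 3!=2
i=1: 51!=2
i=2: 63!=2
i=3: 3!=2
i=4: 74!=2
i=5: 77!=2
i=6: 13!=2
i=7: 32!=2
i=8: 29!=2
i=9: 2==2 found!

Found at 9, 10 comps


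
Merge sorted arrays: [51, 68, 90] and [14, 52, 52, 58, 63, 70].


Take 14 from B
Take 51 from A
Take 52 from B
Take 52 from B
Take 58 from B
Take 63 from B
Take 68 from A
Take 70 from B

Merged: [14, 51, 52, 52, 58, 63, 68, 70, 90]


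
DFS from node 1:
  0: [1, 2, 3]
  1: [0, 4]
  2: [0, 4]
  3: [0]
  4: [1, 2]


Visit 1, push [4, 0]
Visit 0, push [3, 2]
Visit 2, push [4]
Visit 4, push []
Visit 3, push []

DFS order: [1, 0, 2, 4, 3]


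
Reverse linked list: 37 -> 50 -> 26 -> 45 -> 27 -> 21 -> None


Step 1: curr=37, set curr.next=prev(None) | reversed so far: 37
Step 2: curr=50, set curr.next=prev(37) | reversed so far: 50 -> 37
Step 3: curr=26, set curr.next=prev(50) | reversed so far: 26 -> 50 -> 37
Step 4: curr=45, set curr.next=prev(26) | reversed so far: 45 -> 26 -> 50 -> 37
Step 5: curr=27, set curr.next=prev(45) | reversed so far: 27 -> 45 -> 26 -> 50 -> 37
Step 6: curr=21, set curr.next=prev(27) | reversed so far: 21 -> 27 -> 45 -> 26 -> 50 -> 37

21 -> 27 -> 45 -> 26 -> 50 -> 37 -> None


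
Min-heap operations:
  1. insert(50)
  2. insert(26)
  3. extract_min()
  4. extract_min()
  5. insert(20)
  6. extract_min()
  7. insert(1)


insert(50) -> [50]
insert(26) -> [26, 50]
extract_min()->26, [50]
extract_min()->50, []
insert(20) -> [20]
extract_min()->20, []
insert(1) -> [1]

Final heap: [1]


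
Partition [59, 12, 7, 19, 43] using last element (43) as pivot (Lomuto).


Pivot: 43
  12 <= 43: swap -> [12, 59, 7, 19, 43]
  7 <= 43: swap -> [12, 7, 59, 19, 43]
  19 <= 43: swap -> [12, 7, 19, 59, 43]
Place pivot at 3: [12, 7, 19, 43, 59]

Partitioned: [12, 7, 19, 43, 59]


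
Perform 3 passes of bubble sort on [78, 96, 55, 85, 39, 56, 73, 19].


Initial: [78, 96, 55, 85, 39, 56, 73, 19]
Pass 1: [78, 55, 85, 39, 56, 73, 19, 96] (6 swaps)
Pass 2: [55, 78, 39, 56, 73, 19, 85, 96] (5 swaps)
Pass 3: [55, 39, 56, 73, 19, 78, 85, 96] (4 swaps)

After 3 passes: [55, 39, 56, 73, 19, 78, 85, 96]


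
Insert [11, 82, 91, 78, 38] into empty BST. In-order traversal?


Insert 11: root
Insert 82: R from 11
Insert 91: R from 11 -> R from 82
Insert 78: R from 11 -> L from 82
Insert 38: R from 11 -> L from 82 -> L from 78

In-order: [11, 38, 78, 82, 91]


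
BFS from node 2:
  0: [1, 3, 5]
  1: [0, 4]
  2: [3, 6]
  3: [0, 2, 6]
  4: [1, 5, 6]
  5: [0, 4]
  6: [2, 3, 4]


Visit 2, enqueue [3, 6]
Visit 3, enqueue [0]
Visit 6, enqueue [4]
Visit 0, enqueue [1, 5]
Visit 4, enqueue []
Visit 1, enqueue []
Visit 5, enqueue []

BFS order: [2, 3, 6, 0, 4, 1, 5]


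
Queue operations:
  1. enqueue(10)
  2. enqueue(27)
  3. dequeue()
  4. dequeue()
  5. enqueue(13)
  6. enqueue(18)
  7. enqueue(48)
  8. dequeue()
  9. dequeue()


enqueue(10) -> [10]
enqueue(27) -> [10, 27]
dequeue()->10, [27]
dequeue()->27, []
enqueue(13) -> [13]
enqueue(18) -> [13, 18]
enqueue(48) -> [13, 18, 48]
dequeue()->13, [18, 48]
dequeue()->18, [48]

Final queue: [48]


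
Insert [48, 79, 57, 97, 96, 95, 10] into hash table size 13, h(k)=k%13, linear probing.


Insert 48: h=9 -> slot 9
Insert 79: h=1 -> slot 1
Insert 57: h=5 -> slot 5
Insert 97: h=6 -> slot 6
Insert 96: h=5, 2 probes -> slot 7
Insert 95: h=4 -> slot 4
Insert 10: h=10 -> slot 10

Table: [None, 79, None, None, 95, 57, 97, 96, None, 48, 10, None, None]


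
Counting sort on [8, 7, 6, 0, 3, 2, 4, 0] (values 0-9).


Input: [8, 7, 6, 0, 3, 2, 4, 0]
Counts: [2, 0, 1, 1, 1, 0, 1, 1, 1, 0]

Sorted: [0, 0, 2, 3, 4, 6, 7, 8]


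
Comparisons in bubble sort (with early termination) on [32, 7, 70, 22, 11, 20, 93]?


Algorithm: bubble sort (with early termination)
Input: [32, 7, 70, 22, 11, 20, 93]
Sorted: [7, 11, 20, 22, 32, 70, 93]

18


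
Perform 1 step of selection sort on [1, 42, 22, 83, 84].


Initial: [1, 42, 22, 83, 84]
Step 1: min=1 at 0
  Swap: [1, 42, 22, 83, 84]

After 1 step: [1, 42, 22, 83, 84]


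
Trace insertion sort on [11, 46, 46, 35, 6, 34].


Initial: [11, 46, 46, 35, 6, 34]
Insert 46: [11, 46, 46, 35, 6, 34]
Insert 46: [11, 46, 46, 35, 6, 34]
Insert 35: [11, 35, 46, 46, 6, 34]
Insert 6: [6, 11, 35, 46, 46, 34]
Insert 34: [6, 11, 34, 35, 46, 46]

Sorted: [6, 11, 34, 35, 46, 46]


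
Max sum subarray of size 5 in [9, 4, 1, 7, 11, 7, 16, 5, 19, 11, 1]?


[0:5]: 32
[1:6]: 30
[2:7]: 42
[3:8]: 46
[4:9]: 58
[5:10]: 58
[6:11]: 52

Max: 58 at [4:9]


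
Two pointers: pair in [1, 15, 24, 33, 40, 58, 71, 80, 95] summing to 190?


lo=0(1)+hi=8(95)=96
lo=1(15)+hi=8(95)=110
lo=2(24)+hi=8(95)=119
lo=3(33)+hi=8(95)=128
lo=4(40)+hi=8(95)=135
lo=5(58)+hi=8(95)=153
lo=6(71)+hi=8(95)=166
lo=7(80)+hi=8(95)=175

No pair found


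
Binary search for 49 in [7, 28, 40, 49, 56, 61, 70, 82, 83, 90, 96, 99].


Step 1: lo=0, hi=11, mid=5, val=61
Step 2: lo=0, hi=4, mid=2, val=40
Step 3: lo=3, hi=4, mid=3, val=49

Found at index 3


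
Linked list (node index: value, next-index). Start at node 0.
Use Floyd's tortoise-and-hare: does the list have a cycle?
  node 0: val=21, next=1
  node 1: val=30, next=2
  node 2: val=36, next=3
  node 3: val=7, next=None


Floyd's tortoise (slow, +1) and hare (fast, +2):
  init: slow=0, fast=0
  step 1: slow=1, fast=2
  step 2: fast 2->3->None, no cycle

Cycle: no


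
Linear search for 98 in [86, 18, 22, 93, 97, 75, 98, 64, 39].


i=0: 86!=98
i=1: 18!=98
i=2: 22!=98
i=3: 93!=98
i=4: 97!=98
i=5: 75!=98
i=6: 98==98 found!

Found at 6, 7 comps


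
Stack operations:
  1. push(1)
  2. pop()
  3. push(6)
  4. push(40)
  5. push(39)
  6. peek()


push(1) -> [1]
pop()->1, []
push(6) -> [6]
push(40) -> [6, 40]
push(39) -> [6, 40, 39]
peek()->39

Final stack: [6, 40, 39]


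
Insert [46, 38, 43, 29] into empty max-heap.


Insert 46: [46]
Insert 38: [46, 38]
Insert 43: [46, 38, 43]
Insert 29: [46, 38, 43, 29]

Final heap: [46, 38, 43, 29]
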